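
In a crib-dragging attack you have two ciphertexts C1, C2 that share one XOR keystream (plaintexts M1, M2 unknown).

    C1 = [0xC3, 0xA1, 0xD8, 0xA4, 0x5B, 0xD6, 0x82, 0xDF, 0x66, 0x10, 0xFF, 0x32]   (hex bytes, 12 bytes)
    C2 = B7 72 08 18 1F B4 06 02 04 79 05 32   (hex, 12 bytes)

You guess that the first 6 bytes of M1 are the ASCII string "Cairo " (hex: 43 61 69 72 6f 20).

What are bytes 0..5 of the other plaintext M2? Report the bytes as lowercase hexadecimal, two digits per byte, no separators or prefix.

37b2b9ce2b42

First, C1 ⊕ C2 = (M1 ⊕ K) ⊕ (M2 ⊕ K) = M1 ⊕ M2, so the key drops out. Then M2 = (M1 ⊕ M2) ⊕ M1 over the first 6 bytes.
byte 0: (c3 ^ b7) ^ 43 = 74 ^ 43 = 37
byte 1: (a1 ^ 72) ^ 61 = d3 ^ 61 = b2
byte 2: (d8 ^ 08) ^ 69 = d0 ^ 69 = b9
byte 3: (a4 ^ 18) ^ 72 = bc ^ 72 = ce
byte 4: (5b ^ 1f) ^ 6f = 44 ^ 6f = 2b
byte 5: (d6 ^ b4) ^ 20 = 62 ^ 20 = 42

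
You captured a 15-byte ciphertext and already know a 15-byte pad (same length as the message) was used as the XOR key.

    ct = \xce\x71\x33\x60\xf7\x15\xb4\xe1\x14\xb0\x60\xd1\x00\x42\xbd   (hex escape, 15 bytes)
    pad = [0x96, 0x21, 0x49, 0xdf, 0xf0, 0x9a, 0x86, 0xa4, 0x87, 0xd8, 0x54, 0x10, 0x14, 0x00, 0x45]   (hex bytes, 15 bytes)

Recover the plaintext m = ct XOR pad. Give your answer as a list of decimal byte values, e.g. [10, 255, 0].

[88, 80, 122, 191, 7, 143, 50, 69, 147, 104, 52, 193, 20, 66, 248]

XOR is its own inverse, so applying the key byte-wise gives the result directly.
206 ^ 150 =  88
113 ^  33 =  80
 51 ^  73 = 122
 96 ^ 223 = 191
247 ^ 240 =   7
 21 ^ 154 = 143
180 ^ 134 =  50
225 ^ 164 =  69
 20 ^ 135 = 147
176 ^ 216 = 104
 96 ^  84 =  52
209 ^  16 = 193
  0 ^  20 =  20
 66 ^   0 =  66
189 ^  69 = 248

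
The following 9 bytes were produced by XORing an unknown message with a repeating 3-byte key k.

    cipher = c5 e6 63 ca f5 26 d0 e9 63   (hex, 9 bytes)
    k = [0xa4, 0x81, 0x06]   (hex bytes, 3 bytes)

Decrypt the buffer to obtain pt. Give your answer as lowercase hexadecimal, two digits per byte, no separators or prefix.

The 3-byte key repeats, so the effective keystream is a4 81 06 a4 81 06 a4 81 06.
byte 0: c5 xor a4 = 61
byte 1: e6 xor 81 = 67
byte 2: 63 xor 06 = 65
byte 3: ca xor a4 = 6e
byte 4: f5 xor 81 = 74
byte 5: 26 xor 06 = 20
byte 6: d0 xor a4 = 74
byte 7: e9 xor 81 = 68
byte 8: 63 xor 06 = 65

6167656e7420746865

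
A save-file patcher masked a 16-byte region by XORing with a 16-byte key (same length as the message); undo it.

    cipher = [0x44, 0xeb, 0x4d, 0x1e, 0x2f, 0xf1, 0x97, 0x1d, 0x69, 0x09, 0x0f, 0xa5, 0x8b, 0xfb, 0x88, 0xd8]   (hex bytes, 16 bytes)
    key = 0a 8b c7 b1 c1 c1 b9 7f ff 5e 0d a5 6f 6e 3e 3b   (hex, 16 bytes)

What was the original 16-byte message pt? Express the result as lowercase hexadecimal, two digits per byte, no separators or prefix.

4e608aafee302e6296570200e495b6e3

44 ^ 0a = 4e
eb ^ 8b = 60
4d ^ c7 = 8a
1e ^ b1 = af
2f ^ c1 = ee
f1 ^ c1 = 30
97 ^ b9 = 2e
1d ^ 7f = 62
69 ^ ff = 96
09 ^ 5e = 57
0f ^ 0d = 02
a5 ^ a5 = 00
8b ^ 6f = e4
fb ^ 6e = 95
88 ^ 3e = b6
d8 ^ 3b = e3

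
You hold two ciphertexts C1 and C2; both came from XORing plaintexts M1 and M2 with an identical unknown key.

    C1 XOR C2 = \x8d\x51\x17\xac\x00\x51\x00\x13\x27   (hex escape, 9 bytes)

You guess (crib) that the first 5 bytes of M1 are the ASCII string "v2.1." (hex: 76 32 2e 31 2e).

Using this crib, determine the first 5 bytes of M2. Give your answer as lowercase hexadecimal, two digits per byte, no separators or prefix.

Since C1 ⊕ C2 = M1 ⊕ M2, XORing with the guessed M1 bytes yields the corresponding M2 bytes: M2 = (C1 ⊕ C2) ⊕ M1.
8d ⊕ 76 = fb
51 ⊕ 32 = 63
17 ⊕ 2e = 39
ac ⊕ 31 = 9d
00 ⊕ 2e = 2e

fb63399d2e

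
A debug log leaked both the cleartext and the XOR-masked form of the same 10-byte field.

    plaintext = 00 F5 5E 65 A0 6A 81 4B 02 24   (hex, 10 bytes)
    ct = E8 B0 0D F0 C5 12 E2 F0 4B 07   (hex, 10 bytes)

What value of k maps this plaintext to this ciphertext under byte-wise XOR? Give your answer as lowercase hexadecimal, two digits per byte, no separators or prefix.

Since ct = plaintext ⊕ k, XORing both sides with plaintext gives k = plaintext ⊕ ct.
byte 0: 00 xor e8 = e8
byte 1: f5 xor b0 = 45
byte 2: 5e xor 0d = 53
byte 3: 65 xor f0 = 95
byte 4: a0 xor c5 = 65
byte 5: 6a xor 12 = 78
byte 6: 81 xor e2 = 63
byte 7: 4b xor f0 = bb
byte 8: 02 xor 4b = 49
byte 9: 24 xor 07 = 23

e8455395657863bb4923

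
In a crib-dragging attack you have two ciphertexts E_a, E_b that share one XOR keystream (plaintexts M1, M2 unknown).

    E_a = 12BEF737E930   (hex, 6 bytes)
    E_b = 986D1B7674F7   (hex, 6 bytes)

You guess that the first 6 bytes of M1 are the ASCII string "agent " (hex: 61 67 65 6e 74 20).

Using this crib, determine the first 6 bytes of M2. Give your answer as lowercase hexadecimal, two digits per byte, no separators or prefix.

First, E_a ⊕ E_b = (M1 ⊕ K) ⊕ (M2 ⊕ K) = M1 ⊕ M2, so the key drops out. Then M2 = (M1 ⊕ M2) ⊕ M1 over the first 6 bytes.
byte 0: (12 XOR 98) XOR 61 = 8a XOR 61 = eb
byte 1: (be XOR 6d) XOR 67 = d3 XOR 67 = b4
byte 2: (f7 XOR 1b) XOR 65 = ec XOR 65 = 89
byte 3: (37 XOR 76) XOR 6e = 41 XOR 6e = 2f
byte 4: (e9 XOR 74) XOR 74 = 9d XOR 74 = e9
byte 5: (30 XOR f7) XOR 20 = c7 XOR 20 = e7

ebb4892fe9e7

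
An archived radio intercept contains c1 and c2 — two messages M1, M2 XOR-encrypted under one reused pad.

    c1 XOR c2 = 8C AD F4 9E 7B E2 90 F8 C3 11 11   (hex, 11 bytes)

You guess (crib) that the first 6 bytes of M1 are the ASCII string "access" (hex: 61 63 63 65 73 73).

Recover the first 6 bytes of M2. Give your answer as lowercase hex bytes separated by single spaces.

ed ce 97 fb 08 91

Since c1 ⊕ c2 = M1 ⊕ M2, XORing with the guessed M1 bytes yields the corresponding M2 bytes: M2 = (c1 ⊕ c2) ⊕ M1.
10001100 xor 01100001 = 11101101
10101101 xor 01100011 = 11001110
11110100 xor 01100011 = 10010111
10011110 xor 01100101 = 11111011
01111011 xor 01110011 = 00001000
11100010 xor 01110011 = 10010001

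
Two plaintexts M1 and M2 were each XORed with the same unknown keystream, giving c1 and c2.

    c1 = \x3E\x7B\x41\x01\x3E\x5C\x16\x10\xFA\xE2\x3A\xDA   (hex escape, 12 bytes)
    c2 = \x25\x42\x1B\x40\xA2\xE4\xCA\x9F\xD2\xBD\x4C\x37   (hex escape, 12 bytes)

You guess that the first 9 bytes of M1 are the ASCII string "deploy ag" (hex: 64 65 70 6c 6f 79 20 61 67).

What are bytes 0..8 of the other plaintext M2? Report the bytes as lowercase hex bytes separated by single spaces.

7f 5c 2a 2d f3 c1 fc ee 4f

First, c1 ⊕ c2 = (M1 ⊕ K) ⊕ (M2 ⊕ K) = M1 ⊕ M2, so the key drops out. Then M2 = (M1 ⊕ M2) ⊕ M1 over the first 9 bytes.
byte 0: (3e XOR 25) XOR 64 = 1b XOR 64 = 7f
byte 1: (7b XOR 42) XOR 65 = 39 XOR 65 = 5c
byte 2: (41 XOR 1b) XOR 70 = 5a XOR 70 = 2a
byte 3: (01 XOR 40) XOR 6c = 41 XOR 6c = 2d
byte 4: (3e XOR a2) XOR 6f = 9c XOR 6f = f3
byte 5: (5c XOR e4) XOR 79 = b8 XOR 79 = c1
byte 6: (16 XOR ca) XOR 20 = dc XOR 20 = fc
byte 7: (10 XOR 9f) XOR 61 = 8f XOR 61 = ee
byte 8: (fa XOR d2) XOR 67 = 28 XOR 67 = 4f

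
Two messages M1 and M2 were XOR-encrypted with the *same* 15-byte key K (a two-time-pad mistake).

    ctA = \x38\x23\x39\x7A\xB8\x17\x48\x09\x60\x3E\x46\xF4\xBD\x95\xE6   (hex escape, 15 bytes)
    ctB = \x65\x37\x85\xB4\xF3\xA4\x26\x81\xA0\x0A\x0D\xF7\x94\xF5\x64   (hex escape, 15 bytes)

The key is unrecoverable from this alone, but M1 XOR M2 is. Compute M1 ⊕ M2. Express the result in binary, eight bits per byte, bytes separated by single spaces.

01011101 00010100 10111100 11001110 01001011 10110011 01101110 10001000 11000000 00110100 01001011 00000011 00101001 01100000 10000010

ctA ⊕ ctB = (M1 ⊕ K) ⊕ (M2 ⊕ K) = M1 ⊕ M2 — the shared key cancels under XOR.
38 ^ 65 = 5d
23 ^ 37 = 14
39 ^ 85 = bc
7a ^ b4 = ce
b8 ^ f3 = 4b
17 ^ a4 = b3
48 ^ 26 = 6e
09 ^ 81 = 88
60 ^ a0 = c0
3e ^ 0a = 34
46 ^ 0d = 4b
f4 ^ f7 = 03
bd ^ 94 = 29
95 ^ f5 = 60
e6 ^ 64 = 82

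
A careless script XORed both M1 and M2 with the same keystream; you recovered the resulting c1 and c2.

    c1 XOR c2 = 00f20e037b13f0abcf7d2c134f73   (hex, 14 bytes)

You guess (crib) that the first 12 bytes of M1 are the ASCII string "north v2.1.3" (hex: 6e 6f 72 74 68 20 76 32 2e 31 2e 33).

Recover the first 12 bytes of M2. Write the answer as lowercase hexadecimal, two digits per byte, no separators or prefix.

6e9d7c7713338699e14c0220

Since c1 ⊕ c2 = M1 ⊕ M2, XORing with the guessed M1 bytes yields the corresponding M2 bytes: M2 = (c1 ⊕ c2) ⊕ M1.
00 XOR 6e = 6e
f2 XOR 6f = 9d
0e XOR 72 = 7c
03 XOR 74 = 77
7b XOR 68 = 13
13 XOR 20 = 33
f0 XOR 76 = 86
ab XOR 32 = 99
cf XOR 2e = e1
7d XOR 31 = 4c
2c XOR 2e = 02
13 XOR 33 = 20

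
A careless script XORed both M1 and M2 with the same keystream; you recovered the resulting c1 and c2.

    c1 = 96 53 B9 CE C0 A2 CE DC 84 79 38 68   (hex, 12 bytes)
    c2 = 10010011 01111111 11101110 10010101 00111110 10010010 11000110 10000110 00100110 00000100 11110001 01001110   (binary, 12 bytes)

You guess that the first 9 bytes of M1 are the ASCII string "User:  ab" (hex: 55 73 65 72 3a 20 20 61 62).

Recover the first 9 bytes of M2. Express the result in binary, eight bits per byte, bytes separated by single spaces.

01010000 01011111 00110010 00101001 11000100 00010000 00101000 00111011 11000000

First, c1 ⊕ c2 = (M1 ⊕ K) ⊕ (M2 ⊕ K) = M1 ⊕ M2, so the key drops out. Then M2 = (M1 ⊕ M2) ⊕ M1 over the first 9 bytes.
byte 0: (96 XOR 93) XOR 55 = 05 XOR 55 = 50
byte 1: (53 XOR 7f) XOR 73 = 2c XOR 73 = 5f
byte 2: (b9 XOR ee) XOR 65 = 57 XOR 65 = 32
byte 3: (ce XOR 95) XOR 72 = 5b XOR 72 = 29
byte 4: (c0 XOR 3e) XOR 3a = fe XOR 3a = c4
byte 5: (a2 XOR 92) XOR 20 = 30 XOR 20 = 10
byte 6: (ce XOR c6) XOR 20 = 08 XOR 20 = 28
byte 7: (dc XOR 86) XOR 61 = 5a XOR 61 = 3b
byte 8: (84 XOR 26) XOR 62 = a2 XOR 62 = c0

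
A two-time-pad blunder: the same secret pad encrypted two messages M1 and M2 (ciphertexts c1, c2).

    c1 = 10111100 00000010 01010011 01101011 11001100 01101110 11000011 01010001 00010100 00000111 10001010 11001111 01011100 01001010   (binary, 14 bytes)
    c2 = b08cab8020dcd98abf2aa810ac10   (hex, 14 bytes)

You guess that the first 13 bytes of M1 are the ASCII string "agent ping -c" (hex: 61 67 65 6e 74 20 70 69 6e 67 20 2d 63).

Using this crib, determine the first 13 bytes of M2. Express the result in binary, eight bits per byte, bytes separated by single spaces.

First, c1 ⊕ c2 = (M1 ⊕ K) ⊕ (M2 ⊕ K) = M1 ⊕ M2, so the key drops out. Then M2 = (M1 ⊕ M2) ⊕ M1 over the first 13 bytes.
byte 0: (bc xor b0) xor 61 = 0c xor 61 = 6d
byte 1: (02 xor 8c) xor 67 = 8e xor 67 = e9
byte 2: (53 xor ab) xor 65 = f8 xor 65 = 9d
byte 3: (6b xor 80) xor 6e = eb xor 6e = 85
byte 4: (cc xor 20) xor 74 = ec xor 74 = 98
byte 5: (6e xor dc) xor 20 = b2 xor 20 = 92
byte 6: (c3 xor d9) xor 70 = 1a xor 70 = 6a
byte 7: (51 xor 8a) xor 69 = db xor 69 = b2
byte 8: (14 xor bf) xor 6e = ab xor 6e = c5
byte 9: (07 xor 2a) xor 67 = 2d xor 67 = 4a
byte 10: (8a xor a8) xor 20 = 22 xor 20 = 02
byte 11: (cf xor 10) xor 2d = df xor 2d = f2
byte 12: (5c xor ac) xor 63 = f0 xor 63 = 93

01101101 11101001 10011101 10000101 10011000 10010010 01101010 10110010 11000101 01001010 00000010 11110010 10010011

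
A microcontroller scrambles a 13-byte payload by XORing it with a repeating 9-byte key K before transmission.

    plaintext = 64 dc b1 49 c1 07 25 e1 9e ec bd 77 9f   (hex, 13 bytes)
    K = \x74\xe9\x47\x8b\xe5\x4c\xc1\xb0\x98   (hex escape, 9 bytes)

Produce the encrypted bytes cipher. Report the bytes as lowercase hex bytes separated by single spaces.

10 35 f6 c2 24 4b e4 51 06 98 54 30 14

The 9-byte key repeats, so the effective keystream is 74 e9 47 8b e5 4c c1 b0 98 74 e9 47 8b.
byte 0: 64 XOR 74 = 10
byte 1: dc XOR e9 = 35
byte 2: b1 XOR 47 = f6
byte 3: 49 XOR 8b = c2
byte 4: c1 XOR e5 = 24
byte 5: 07 XOR 4c = 4b
byte 6: 25 XOR c1 = e4
byte 7: e1 XOR b0 = 51
byte 8: 9e XOR 98 = 06
byte 9: ec XOR 74 = 98
byte 10: bd XOR e9 = 54
byte 11: 77 XOR 47 = 30
byte 12: 9f XOR 8b = 14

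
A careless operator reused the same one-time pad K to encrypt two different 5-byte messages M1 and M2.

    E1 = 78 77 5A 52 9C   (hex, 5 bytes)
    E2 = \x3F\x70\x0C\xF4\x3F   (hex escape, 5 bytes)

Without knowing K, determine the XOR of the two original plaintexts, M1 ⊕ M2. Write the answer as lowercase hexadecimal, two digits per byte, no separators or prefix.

470756a6a3

E1 ⊕ E2 = (M1 ⊕ K) ⊕ (M2 ⊕ K) = M1 ⊕ M2 — the shared key cancels under XOR.
120 ⊕  63 =  71
119 ⊕ 112 =   7
 90 ⊕  12 =  86
 82 ⊕ 244 = 166
156 ⊕  63 = 163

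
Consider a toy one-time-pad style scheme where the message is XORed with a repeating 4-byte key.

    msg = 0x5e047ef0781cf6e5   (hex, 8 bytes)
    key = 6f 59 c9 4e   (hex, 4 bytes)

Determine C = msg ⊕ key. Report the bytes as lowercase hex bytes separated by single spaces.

31 5d b7 be 17 45 3f ab

The 4-byte key repeats, so the effective keystream is 6f 59 c9 4e 6f 59 c9 4e.
byte 0: 5e XOR 6f = 31
byte 1: 04 XOR 59 = 5d
byte 2: 7e XOR c9 = b7
byte 3: f0 XOR 4e = be
byte 4: 78 XOR 6f = 17
byte 5: 1c XOR 59 = 45
byte 6: f6 XOR c9 = 3f
byte 7: e5 XOR 4e = ab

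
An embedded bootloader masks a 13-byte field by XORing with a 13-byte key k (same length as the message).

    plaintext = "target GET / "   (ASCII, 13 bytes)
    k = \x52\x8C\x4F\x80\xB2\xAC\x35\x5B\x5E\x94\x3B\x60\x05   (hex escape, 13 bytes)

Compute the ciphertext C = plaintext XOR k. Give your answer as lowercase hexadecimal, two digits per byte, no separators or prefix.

74 xor 52 = 26
61 xor 8c = ed
72 xor 4f = 3d
67 xor 80 = e7
65 xor b2 = d7
74 xor ac = d8
20 xor 35 = 15
47 xor 5b = 1c
45 xor 5e = 1b
54 xor 94 = c0
20 xor 3b = 1b
2f xor 60 = 4f
20 xor 05 = 25

26ed3de7d7d8151c1bc01b4f25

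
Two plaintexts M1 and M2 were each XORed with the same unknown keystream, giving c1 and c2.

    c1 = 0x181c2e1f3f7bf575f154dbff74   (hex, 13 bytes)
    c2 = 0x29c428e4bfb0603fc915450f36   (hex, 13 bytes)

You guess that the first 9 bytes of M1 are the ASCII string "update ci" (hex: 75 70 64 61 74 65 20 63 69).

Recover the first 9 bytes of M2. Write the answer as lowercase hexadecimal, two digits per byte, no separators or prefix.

44a8629af4aeb52951

First, c1 ⊕ c2 = (M1 ⊕ K) ⊕ (M2 ⊕ K) = M1 ⊕ M2, so the key drops out. Then M2 = (M1 ⊕ M2) ⊕ M1 over the first 9 bytes.
byte 0: (18 xor 29) xor 75 = 31 xor 75 = 44
byte 1: (1c xor c4) xor 70 = d8 xor 70 = a8
byte 2: (2e xor 28) xor 64 = 06 xor 64 = 62
byte 3: (1f xor e4) xor 61 = fb xor 61 = 9a
byte 4: (3f xor bf) xor 74 = 80 xor 74 = f4
byte 5: (7b xor b0) xor 65 = cb xor 65 = ae
byte 6: (f5 xor 60) xor 20 = 95 xor 20 = b5
byte 7: (75 xor 3f) xor 63 = 4a xor 63 = 29
byte 8: (f1 xor c9) xor 69 = 38 xor 69 = 51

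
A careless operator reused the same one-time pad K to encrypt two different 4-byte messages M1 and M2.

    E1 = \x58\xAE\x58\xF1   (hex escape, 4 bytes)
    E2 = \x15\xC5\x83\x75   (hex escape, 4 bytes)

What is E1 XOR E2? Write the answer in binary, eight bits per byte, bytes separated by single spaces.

01001101 01101011 11011011 10000100

E1 ⊕ E2 = (M1 ⊕ K) ⊕ (M2 ⊕ K) = M1 ⊕ M2 — the shared key cancels under XOR.
01011000 ^ 00010101 = 01001101
10101110 ^ 11000101 = 01101011
01011000 ^ 10000011 = 11011011
11110001 ^ 01110101 = 10000100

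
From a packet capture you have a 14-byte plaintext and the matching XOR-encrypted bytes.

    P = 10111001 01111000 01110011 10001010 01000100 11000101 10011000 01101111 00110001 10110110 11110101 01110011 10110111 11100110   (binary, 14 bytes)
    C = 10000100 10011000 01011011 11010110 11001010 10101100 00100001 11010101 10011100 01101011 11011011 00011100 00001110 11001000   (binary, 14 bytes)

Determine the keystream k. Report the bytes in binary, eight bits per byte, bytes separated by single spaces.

Since C = P ⊕ k, XORing both sides with P gives k = P ⊕ C.
b9 XOR 84 = 3d
78 XOR 98 = e0
73 XOR 5b = 28
8a XOR d6 = 5c
44 XOR ca = 8e
c5 XOR ac = 69
98 XOR 21 = b9
6f XOR d5 = ba
31 XOR 9c = ad
b6 XOR 6b = dd
f5 XOR db = 2e
73 XOR 1c = 6f
b7 XOR 0e = b9
e6 XOR c8 = 2e

00111101 11100000 00101000 01011100 10001110 01101001 10111001 10111010 10101101 11011101 00101110 01101111 10111001 00101110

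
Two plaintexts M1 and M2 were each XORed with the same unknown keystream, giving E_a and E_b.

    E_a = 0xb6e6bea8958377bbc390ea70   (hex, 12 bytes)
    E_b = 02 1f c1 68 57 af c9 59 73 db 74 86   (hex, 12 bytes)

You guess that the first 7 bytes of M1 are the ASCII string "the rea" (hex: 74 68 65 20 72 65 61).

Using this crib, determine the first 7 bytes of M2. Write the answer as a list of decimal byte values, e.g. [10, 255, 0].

[192, 145, 26, 224, 176, 73, 223]

First, E_a ⊕ E_b = (M1 ⊕ K) ⊕ (M2 ⊕ K) = M1 ⊕ M2, so the key drops out. Then M2 = (M1 ⊕ M2) ⊕ M1 over the first 7 bytes.
byte 0: (b6 xor 02) xor 74 = b4 xor 74 = c0
byte 1: (e6 xor 1f) xor 68 = f9 xor 68 = 91
byte 2: (be xor c1) xor 65 = 7f xor 65 = 1a
byte 3: (a8 xor 68) xor 20 = c0 xor 20 = e0
byte 4: (95 xor 57) xor 72 = c2 xor 72 = b0
byte 5: (83 xor af) xor 65 = 2c xor 65 = 49
byte 6: (77 xor c9) xor 61 = be xor 61 = df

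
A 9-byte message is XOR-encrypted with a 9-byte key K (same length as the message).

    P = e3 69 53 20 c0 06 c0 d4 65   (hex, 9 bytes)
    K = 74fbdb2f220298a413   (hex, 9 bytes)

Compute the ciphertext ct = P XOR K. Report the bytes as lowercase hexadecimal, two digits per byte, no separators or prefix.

byte 0: e3 xor 74 = 97
byte 1: 69 xor fb = 92
byte 2: 53 xor db = 88
byte 3: 20 xor 2f = 0f
byte 4: c0 xor 22 = e2
byte 5: 06 xor 02 = 04
byte 6: c0 xor 98 = 58
byte 7: d4 xor a4 = 70
byte 8: 65 xor 13 = 76

9792880fe204587076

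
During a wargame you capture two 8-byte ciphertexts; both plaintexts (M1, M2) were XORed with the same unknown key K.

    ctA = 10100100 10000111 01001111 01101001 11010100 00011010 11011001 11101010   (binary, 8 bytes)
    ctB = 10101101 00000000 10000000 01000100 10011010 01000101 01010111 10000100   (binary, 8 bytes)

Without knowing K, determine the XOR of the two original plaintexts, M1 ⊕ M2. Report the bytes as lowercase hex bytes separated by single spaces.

09 87 cf 2d 4e 5f 8e 6e

ctA ⊕ ctB = (M1 ⊕ K) ⊕ (M2 ⊕ K) = M1 ⊕ M2 — the shared key cancels under XOR.
byte 0: a4 ⊕ ad = 09
byte 1: 87 ⊕ 00 = 87
byte 2: 4f ⊕ 80 = cf
byte 3: 69 ⊕ 44 = 2d
byte 4: d4 ⊕ 9a = 4e
byte 5: 1a ⊕ 45 = 5f
byte 6: d9 ⊕ 57 = 8e
byte 7: ea ⊕ 84 = 6e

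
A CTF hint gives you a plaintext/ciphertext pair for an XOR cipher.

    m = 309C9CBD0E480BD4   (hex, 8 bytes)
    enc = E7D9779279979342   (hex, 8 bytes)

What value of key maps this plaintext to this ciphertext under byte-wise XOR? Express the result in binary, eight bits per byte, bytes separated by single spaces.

11010111 01000101 11101011 00101111 01110111 11011111 10011000 10010110

Since enc = m ⊕ key, XORing both sides with m gives key = m ⊕ enc.
byte 0: 30 xor e7 = d7
byte 1: 9c xor d9 = 45
byte 2: 9c xor 77 = eb
byte 3: bd xor 92 = 2f
byte 4: 0e xor 79 = 77
byte 5: 48 xor 97 = df
byte 6: 0b xor 93 = 98
byte 7: d4 xor 42 = 96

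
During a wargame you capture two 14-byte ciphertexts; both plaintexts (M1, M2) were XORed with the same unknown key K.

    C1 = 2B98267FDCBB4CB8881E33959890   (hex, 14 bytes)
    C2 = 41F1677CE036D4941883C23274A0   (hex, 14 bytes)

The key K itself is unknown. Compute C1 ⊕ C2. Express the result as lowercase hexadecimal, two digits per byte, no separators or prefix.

6a6941033c8d982c909df1a7ec30

C1 ⊕ C2 = (M1 ⊕ K) ⊕ (M2 ⊕ K) = M1 ⊕ M2 — the shared key cancels under XOR.
 43 ^  65 = 106
152 ^ 241 = 105
 38 ^ 103 =  65
127 ^ 124 =   3
220 ^ 224 =  60
187 ^  54 = 141
 76 ^ 212 = 152
184 ^ 148 =  44
136 ^  24 = 144
 30 ^ 131 = 157
 51 ^ 194 = 241
149 ^  50 = 167
152 ^ 116 = 236
144 ^ 160 =  48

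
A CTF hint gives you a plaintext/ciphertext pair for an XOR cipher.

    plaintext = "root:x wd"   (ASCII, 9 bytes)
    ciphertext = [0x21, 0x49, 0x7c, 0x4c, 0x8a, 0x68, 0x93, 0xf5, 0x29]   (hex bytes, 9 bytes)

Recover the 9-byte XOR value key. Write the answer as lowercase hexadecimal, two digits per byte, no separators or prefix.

Since ciphertext = plaintext ⊕ key, XORing both sides with plaintext gives key = plaintext ⊕ ciphertext.
114 ^  33 =  83
111 ^  73 =  38
111 ^ 124 =  19
116 ^  76 =  56
 58 ^ 138 = 176
120 ^ 104 =  16
 32 ^ 147 = 179
119 ^ 245 = 130
100 ^  41 =  77

53261338b010b3824d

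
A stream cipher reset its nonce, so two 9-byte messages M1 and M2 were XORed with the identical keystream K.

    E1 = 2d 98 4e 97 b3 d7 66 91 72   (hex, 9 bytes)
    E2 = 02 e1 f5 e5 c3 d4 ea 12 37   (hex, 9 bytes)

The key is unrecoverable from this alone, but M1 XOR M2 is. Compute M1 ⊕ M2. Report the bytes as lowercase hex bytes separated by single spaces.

2f 79 bb 72 70 03 8c 83 45

E1 ⊕ E2 = (M1 ⊕ K) ⊕ (M2 ⊕ K) = M1 ⊕ M2 — the shared key cancels under XOR.
byte 0: 00101101 XOR 00000010 = 00101111
byte 1: 10011000 XOR 11100001 = 01111001
byte 2: 01001110 XOR 11110101 = 10111011
byte 3: 10010111 XOR 11100101 = 01110010
byte 4: 10110011 XOR 11000011 = 01110000
byte 5: 11010111 XOR 11010100 = 00000011
byte 6: 01100110 XOR 11101010 = 10001100
byte 7: 10010001 XOR 00010010 = 10000011
byte 8: 01110010 XOR 00110111 = 01000101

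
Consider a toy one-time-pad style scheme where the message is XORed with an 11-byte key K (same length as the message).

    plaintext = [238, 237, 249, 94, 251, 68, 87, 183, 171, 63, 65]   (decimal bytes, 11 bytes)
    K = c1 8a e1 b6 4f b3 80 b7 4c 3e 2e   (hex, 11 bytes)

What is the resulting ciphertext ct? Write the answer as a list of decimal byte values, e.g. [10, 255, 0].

byte 0: 238 ^ 193 =  47
byte 1: 237 ^ 138 = 103
byte 2: 249 ^ 225 =  24
byte 3:  94 ^ 182 = 232
byte 4: 251 ^  79 = 180
byte 5:  68 ^ 179 = 247
byte 6:  87 ^ 128 = 215
byte 7: 183 ^ 183 =   0
byte 8: 171 ^  76 = 231
byte 9:  63 ^  62 =   1
byte 10:  65 ^  46 = 111

[47, 103, 24, 232, 180, 247, 215, 0, 231, 1, 111]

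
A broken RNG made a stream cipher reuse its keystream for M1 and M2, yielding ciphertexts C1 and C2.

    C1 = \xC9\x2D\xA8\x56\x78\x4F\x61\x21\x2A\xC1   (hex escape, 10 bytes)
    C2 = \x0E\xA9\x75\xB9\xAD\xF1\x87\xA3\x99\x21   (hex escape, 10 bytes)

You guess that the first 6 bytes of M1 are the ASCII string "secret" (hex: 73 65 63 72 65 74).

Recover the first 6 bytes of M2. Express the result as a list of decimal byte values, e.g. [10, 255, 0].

First, C1 ⊕ C2 = (M1 ⊕ K) ⊕ (M2 ⊕ K) = M1 ⊕ M2, so the key drops out. Then M2 = (M1 ⊕ M2) ⊕ M1 over the first 6 bytes.
byte 0: (c9 ⊕ 0e) ⊕ 73 = c7 ⊕ 73 = b4
byte 1: (2d ⊕ a9) ⊕ 65 = 84 ⊕ 65 = e1
byte 2: (a8 ⊕ 75) ⊕ 63 = dd ⊕ 63 = be
byte 3: (56 ⊕ b9) ⊕ 72 = ef ⊕ 72 = 9d
byte 4: (78 ⊕ ad) ⊕ 65 = d5 ⊕ 65 = b0
byte 5: (4f ⊕ f1) ⊕ 74 = be ⊕ 74 = ca

[180, 225, 190, 157, 176, 202]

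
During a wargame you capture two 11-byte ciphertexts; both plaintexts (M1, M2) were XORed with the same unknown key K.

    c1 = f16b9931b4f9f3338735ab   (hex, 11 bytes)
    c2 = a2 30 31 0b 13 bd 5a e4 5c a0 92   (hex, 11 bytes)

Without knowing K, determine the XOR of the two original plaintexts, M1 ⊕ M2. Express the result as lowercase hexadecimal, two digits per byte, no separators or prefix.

535ba83aa744a9d7db9539

c1 ⊕ c2 = (M1 ⊕ K) ⊕ (M2 ⊕ K) = M1 ⊕ M2 — the shared key cancels under XOR.
241 xor 162 =  83
107 xor  48 =  91
153 xor  49 = 168
 49 xor  11 =  58
180 xor  19 = 167
249 xor 189 =  68
243 xor  90 = 169
 51 xor 228 = 215
135 xor  92 = 219
 53 xor 160 = 149
171 xor 146 =  57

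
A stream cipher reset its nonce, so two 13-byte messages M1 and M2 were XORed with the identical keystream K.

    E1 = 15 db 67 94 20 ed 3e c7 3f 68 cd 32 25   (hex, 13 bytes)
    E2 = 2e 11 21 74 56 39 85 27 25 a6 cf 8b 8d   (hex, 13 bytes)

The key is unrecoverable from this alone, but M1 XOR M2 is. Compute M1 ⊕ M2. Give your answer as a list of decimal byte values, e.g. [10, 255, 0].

E1 ⊕ E2 = (M1 ⊕ K) ⊕ (M2 ⊕ K) = M1 ⊕ M2 — the shared key cancels under XOR.
byte 0:  21 ⊕  46 =  59
byte 1: 219 ⊕  17 = 202
byte 2: 103 ⊕  33 =  70
byte 3: 148 ⊕ 116 = 224
byte 4:  32 ⊕  86 = 118
byte 5: 237 ⊕  57 = 212
byte 6:  62 ⊕ 133 = 187
byte 7: 199 ⊕  39 = 224
byte 8:  63 ⊕  37 =  26
byte 9: 104 ⊕ 166 = 206
byte 10: 205 ⊕ 207 =   2
byte 11:  50 ⊕ 139 = 185
byte 12:  37 ⊕ 141 = 168

[59, 202, 70, 224, 118, 212, 187, 224, 26, 206, 2, 185, 168]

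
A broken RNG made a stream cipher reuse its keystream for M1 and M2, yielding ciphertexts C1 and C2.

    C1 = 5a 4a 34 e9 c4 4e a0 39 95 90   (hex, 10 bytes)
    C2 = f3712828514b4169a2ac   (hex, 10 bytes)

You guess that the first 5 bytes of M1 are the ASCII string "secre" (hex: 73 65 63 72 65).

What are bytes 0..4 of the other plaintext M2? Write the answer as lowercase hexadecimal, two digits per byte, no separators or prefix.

da5e7fb3f0

First, C1 ⊕ C2 = (M1 ⊕ K) ⊕ (M2 ⊕ K) = M1 ⊕ M2, so the key drops out. Then M2 = (M1 ⊕ M2) ⊕ M1 over the first 5 bytes.
byte 0: (5a ⊕ f3) ⊕ 73 = a9 ⊕ 73 = da
byte 1: (4a ⊕ 71) ⊕ 65 = 3b ⊕ 65 = 5e
byte 2: (34 ⊕ 28) ⊕ 63 = 1c ⊕ 63 = 7f
byte 3: (e9 ⊕ 28) ⊕ 72 = c1 ⊕ 72 = b3
byte 4: (c4 ⊕ 51) ⊕ 65 = 95 ⊕ 65 = f0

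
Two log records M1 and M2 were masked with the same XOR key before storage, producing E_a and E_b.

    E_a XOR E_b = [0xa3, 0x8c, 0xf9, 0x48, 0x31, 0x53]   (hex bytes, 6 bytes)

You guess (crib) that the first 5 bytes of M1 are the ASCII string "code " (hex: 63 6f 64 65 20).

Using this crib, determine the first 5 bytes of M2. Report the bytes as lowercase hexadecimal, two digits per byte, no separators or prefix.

Since E_a ⊕ E_b = M1 ⊕ M2, XORing with the guessed M1 bytes yields the corresponding M2 bytes: M2 = (E_a ⊕ E_b) ⊕ M1.
163 XOR  99 = 192
140 XOR 111 = 227
249 XOR 100 = 157
 72 XOR 101 =  45
 49 XOR  32 =  17

c0e39d2d11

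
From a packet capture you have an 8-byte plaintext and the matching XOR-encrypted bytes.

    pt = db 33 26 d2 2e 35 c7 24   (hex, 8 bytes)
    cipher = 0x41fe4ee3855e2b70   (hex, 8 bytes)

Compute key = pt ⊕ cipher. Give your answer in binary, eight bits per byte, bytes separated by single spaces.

Since cipher = pt ⊕ key, XORing both sides with pt gives key = pt ⊕ cipher.
db ^ 41 = 9a
33 ^ fe = cd
26 ^ 4e = 68
d2 ^ e3 = 31
2e ^ 85 = ab
35 ^ 5e = 6b
c7 ^ 2b = ec
24 ^ 70 = 54

10011010 11001101 01101000 00110001 10101011 01101011 11101100 01010100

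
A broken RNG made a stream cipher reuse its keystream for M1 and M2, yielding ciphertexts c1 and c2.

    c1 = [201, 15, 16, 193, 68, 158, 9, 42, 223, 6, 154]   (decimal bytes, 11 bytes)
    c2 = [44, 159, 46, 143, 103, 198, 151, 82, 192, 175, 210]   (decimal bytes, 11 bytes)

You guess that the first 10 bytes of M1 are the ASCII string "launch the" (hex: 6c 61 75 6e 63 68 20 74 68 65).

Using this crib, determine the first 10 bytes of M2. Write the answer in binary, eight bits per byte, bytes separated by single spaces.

10001001 11110001 01001011 00100000 01000000 00110000 10111110 00001100 01110111 11001100

First, c1 ⊕ c2 = (M1 ⊕ K) ⊕ (M2 ⊕ K) = M1 ⊕ M2, so the key drops out. Then M2 = (M1 ⊕ M2) ⊕ M1 over the first 10 bytes.
byte 0: (c9 ^ 2c) ^ 6c = e5 ^ 6c = 89
byte 1: (0f ^ 9f) ^ 61 = 90 ^ 61 = f1
byte 2: (10 ^ 2e) ^ 75 = 3e ^ 75 = 4b
byte 3: (c1 ^ 8f) ^ 6e = 4e ^ 6e = 20
byte 4: (44 ^ 67) ^ 63 = 23 ^ 63 = 40
byte 5: (9e ^ c6) ^ 68 = 58 ^ 68 = 30
byte 6: (09 ^ 97) ^ 20 = 9e ^ 20 = be
byte 7: (2a ^ 52) ^ 74 = 78 ^ 74 = 0c
byte 8: (df ^ c0) ^ 68 = 1f ^ 68 = 77
byte 9: (06 ^ af) ^ 65 = a9 ^ 65 = cc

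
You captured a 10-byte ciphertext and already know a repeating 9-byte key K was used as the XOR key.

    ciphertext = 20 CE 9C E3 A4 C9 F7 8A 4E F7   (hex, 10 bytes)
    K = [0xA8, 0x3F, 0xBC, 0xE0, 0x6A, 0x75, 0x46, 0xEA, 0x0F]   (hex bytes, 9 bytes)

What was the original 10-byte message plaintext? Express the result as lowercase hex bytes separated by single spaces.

The 9-byte key repeats, so the effective keystream is a8 3f bc e0 6a 75 46 ea 0f a8.
byte 0: 20 ⊕ a8 = 88
byte 1: ce ⊕ 3f = f1
byte 2: 9c ⊕ bc = 20
byte 3: e3 ⊕ e0 = 03
byte 4: a4 ⊕ 6a = ce
byte 5: c9 ⊕ 75 = bc
byte 6: f7 ⊕ 46 = b1
byte 7: 8a ⊕ ea = 60
byte 8: 4e ⊕ 0f = 41
byte 9: f7 ⊕ a8 = 5f

88 f1 20 03 ce bc b1 60 41 5f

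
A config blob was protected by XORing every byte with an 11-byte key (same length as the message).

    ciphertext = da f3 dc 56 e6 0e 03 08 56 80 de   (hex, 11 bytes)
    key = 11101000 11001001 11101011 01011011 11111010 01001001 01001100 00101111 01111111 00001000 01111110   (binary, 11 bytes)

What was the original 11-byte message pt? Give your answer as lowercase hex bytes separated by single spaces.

32 3a 37 0d 1c 47 4f 27 29 88 a0

XOR is its own inverse, so applying the key byte-wise gives the result directly.
byte 0: 218 XOR 232 =  50
byte 1: 243 XOR 201 =  58
byte 2: 220 XOR 235 =  55
byte 3:  86 XOR  91 =  13
byte 4: 230 XOR 250 =  28
byte 5:  14 XOR  73 =  71
byte 6:   3 XOR  76 =  79
byte 7:   8 XOR  47 =  39
byte 8:  86 XOR 127 =  41
byte 9: 128 XOR   8 = 136
byte 10: 222 XOR 126 = 160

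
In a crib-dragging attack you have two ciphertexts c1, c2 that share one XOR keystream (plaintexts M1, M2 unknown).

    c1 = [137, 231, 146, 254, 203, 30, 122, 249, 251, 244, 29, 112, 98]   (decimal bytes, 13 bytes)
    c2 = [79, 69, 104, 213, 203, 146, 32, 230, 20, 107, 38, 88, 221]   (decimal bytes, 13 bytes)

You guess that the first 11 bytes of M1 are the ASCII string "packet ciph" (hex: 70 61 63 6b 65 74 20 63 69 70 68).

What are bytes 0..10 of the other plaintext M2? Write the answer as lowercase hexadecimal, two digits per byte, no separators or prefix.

b6c3994065f87a7c86ef53

First, c1 ⊕ c2 = (M1 ⊕ K) ⊕ (M2 ⊕ K) = M1 ⊕ M2, so the key drops out. Then M2 = (M1 ⊕ M2) ⊕ M1 over the first 11 bytes.
byte 0: (89 xor 4f) xor 70 = c6 xor 70 = b6
byte 1: (e7 xor 45) xor 61 = a2 xor 61 = c3
byte 2: (92 xor 68) xor 63 = fa xor 63 = 99
byte 3: (fe xor d5) xor 6b = 2b xor 6b = 40
byte 4: (cb xor cb) xor 65 = 00 xor 65 = 65
byte 5: (1e xor 92) xor 74 = 8c xor 74 = f8
byte 6: (7a xor 20) xor 20 = 5a xor 20 = 7a
byte 7: (f9 xor e6) xor 63 = 1f xor 63 = 7c
byte 8: (fb xor 14) xor 69 = ef xor 69 = 86
byte 9: (f4 xor 6b) xor 70 = 9f xor 70 = ef
byte 10: (1d xor 26) xor 68 = 3b xor 68 = 53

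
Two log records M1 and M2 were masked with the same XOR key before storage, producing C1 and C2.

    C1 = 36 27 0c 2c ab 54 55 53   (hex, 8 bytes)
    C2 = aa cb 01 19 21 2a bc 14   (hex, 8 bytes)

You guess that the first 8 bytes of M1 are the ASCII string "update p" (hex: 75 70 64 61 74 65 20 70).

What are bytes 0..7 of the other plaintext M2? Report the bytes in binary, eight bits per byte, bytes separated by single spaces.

11101001 10011100 01101001 01010100 11111110 00011011 11001001 00110111

First, C1 ⊕ C2 = (M1 ⊕ K) ⊕ (M2 ⊕ K) = M1 ⊕ M2, so the key drops out. Then M2 = (M1 ⊕ M2) ⊕ M1 over the first 8 bytes.
byte 0: (36 ⊕ aa) ⊕ 75 = 9c ⊕ 75 = e9
byte 1: (27 ⊕ cb) ⊕ 70 = ec ⊕ 70 = 9c
byte 2: (0c ⊕ 01) ⊕ 64 = 0d ⊕ 64 = 69
byte 3: (2c ⊕ 19) ⊕ 61 = 35 ⊕ 61 = 54
byte 4: (ab ⊕ 21) ⊕ 74 = 8a ⊕ 74 = fe
byte 5: (54 ⊕ 2a) ⊕ 65 = 7e ⊕ 65 = 1b
byte 6: (55 ⊕ bc) ⊕ 20 = e9 ⊕ 20 = c9
byte 7: (53 ⊕ 14) ⊕ 70 = 47 ⊕ 70 = 37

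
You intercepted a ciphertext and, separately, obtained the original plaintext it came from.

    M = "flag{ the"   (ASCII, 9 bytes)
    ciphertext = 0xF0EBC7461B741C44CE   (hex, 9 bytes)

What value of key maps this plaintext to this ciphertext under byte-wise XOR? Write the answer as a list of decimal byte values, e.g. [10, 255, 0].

Since ciphertext = M ⊕ key, XORing both sides with M gives key = M ⊕ ciphertext.
byte 0: 66 ^ f0 = 96
byte 1: 6c ^ eb = 87
byte 2: 61 ^ c7 = a6
byte 3: 67 ^ 46 = 21
byte 4: 7b ^ 1b = 60
byte 5: 20 ^ 74 = 54
byte 6: 74 ^ 1c = 68
byte 7: 68 ^ 44 = 2c
byte 8: 65 ^ ce = ab

[150, 135, 166, 33, 96, 84, 104, 44, 171]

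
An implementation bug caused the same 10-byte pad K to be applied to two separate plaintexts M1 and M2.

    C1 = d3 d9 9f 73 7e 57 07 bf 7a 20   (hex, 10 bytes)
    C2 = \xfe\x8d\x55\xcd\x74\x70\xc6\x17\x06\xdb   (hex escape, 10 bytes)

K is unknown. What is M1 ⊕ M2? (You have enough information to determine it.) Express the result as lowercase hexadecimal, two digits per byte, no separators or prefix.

C1 ⊕ C2 = (M1 ⊕ K) ⊕ (M2 ⊕ K) = M1 ⊕ M2 — the shared key cancels under XOR.
211 ⊕ 254 =  45
217 ⊕ 141 =  84
159 ⊕  85 = 202
115 ⊕ 205 = 190
126 ⊕ 116 =  10
 87 ⊕ 112 =  39
  7 ⊕ 198 = 193
191 ⊕  23 = 168
122 ⊕   6 = 124
 32 ⊕ 219 = 251

2d54cabe0a27c1a87cfb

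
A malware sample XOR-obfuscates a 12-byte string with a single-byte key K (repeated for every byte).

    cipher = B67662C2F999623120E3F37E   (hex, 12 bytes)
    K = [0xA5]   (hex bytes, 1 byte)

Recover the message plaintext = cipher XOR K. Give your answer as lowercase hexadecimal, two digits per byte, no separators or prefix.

13d3c7675c3cc794854656db

The 1-byte key repeats, so the effective keystream is a5 a5 a5 a5 a5 a5 a5 a5 a5 a5 a5 a5.
byte 0: b6 ⊕ a5 = 13
byte 1: 76 ⊕ a5 = d3
byte 2: 62 ⊕ a5 = c7
byte 3: c2 ⊕ a5 = 67
byte 4: f9 ⊕ a5 = 5c
byte 5: 99 ⊕ a5 = 3c
byte 6: 62 ⊕ a5 = c7
byte 7: 31 ⊕ a5 = 94
byte 8: 20 ⊕ a5 = 85
byte 9: e3 ⊕ a5 = 46
byte 10: f3 ⊕ a5 = 56
byte 11: 7e ⊕ a5 = db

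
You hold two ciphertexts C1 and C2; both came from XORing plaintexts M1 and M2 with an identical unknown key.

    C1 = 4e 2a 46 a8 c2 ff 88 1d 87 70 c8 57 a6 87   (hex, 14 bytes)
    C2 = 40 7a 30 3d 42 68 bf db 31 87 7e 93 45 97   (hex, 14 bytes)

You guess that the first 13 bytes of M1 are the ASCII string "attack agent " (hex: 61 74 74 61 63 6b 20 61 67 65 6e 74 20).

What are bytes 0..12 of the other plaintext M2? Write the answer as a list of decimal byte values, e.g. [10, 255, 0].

[111, 36, 2, 244, 227, 252, 23, 167, 209, 146, 216, 176, 195]

First, C1 ⊕ C2 = (M1 ⊕ K) ⊕ (M2 ⊕ K) = M1 ⊕ M2, so the key drops out. Then M2 = (M1 ⊕ M2) ⊕ M1 over the first 13 bytes.
byte 0: (4e ^ 40) ^ 61 = 0e ^ 61 = 6f
byte 1: (2a ^ 7a) ^ 74 = 50 ^ 74 = 24
byte 2: (46 ^ 30) ^ 74 = 76 ^ 74 = 02
byte 3: (a8 ^ 3d) ^ 61 = 95 ^ 61 = f4
byte 4: (c2 ^ 42) ^ 63 = 80 ^ 63 = e3
byte 5: (ff ^ 68) ^ 6b = 97 ^ 6b = fc
byte 6: (88 ^ bf) ^ 20 = 37 ^ 20 = 17
byte 7: (1d ^ db) ^ 61 = c6 ^ 61 = a7
byte 8: (87 ^ 31) ^ 67 = b6 ^ 67 = d1
byte 9: (70 ^ 87) ^ 65 = f7 ^ 65 = 92
byte 10: (c8 ^ 7e) ^ 6e = b6 ^ 6e = d8
byte 11: (57 ^ 93) ^ 74 = c4 ^ 74 = b0
byte 12: (a6 ^ 45) ^ 20 = e3 ^ 20 = c3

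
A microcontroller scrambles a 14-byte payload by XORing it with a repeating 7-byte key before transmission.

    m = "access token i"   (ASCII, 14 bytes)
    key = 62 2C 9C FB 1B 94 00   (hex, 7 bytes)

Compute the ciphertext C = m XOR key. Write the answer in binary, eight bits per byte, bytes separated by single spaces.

00000011 01001111 11111111 10011110 01101000 11100111 00100000 00010110 01000011 11110111 10011110 01110101 10110100 01101001

The 7-byte key repeats, so the effective keystream is 62 2c 9c fb 1b 94 00 62 2c 9c fb 1b 94 00.
byte 0: 61 xor 62 = 03
byte 1: 63 xor 2c = 4f
byte 2: 63 xor 9c = ff
byte 3: 65 xor fb = 9e
byte 4: 73 xor 1b = 68
byte 5: 73 xor 94 = e7
byte 6: 20 xor 00 = 20
byte 7: 74 xor 62 = 16
byte 8: 6f xor 2c = 43
byte 9: 6b xor 9c = f7
byte 10: 65 xor fb = 9e
byte 11: 6e xor 1b = 75
byte 12: 20 xor 94 = b4
byte 13: 69 xor 00 = 69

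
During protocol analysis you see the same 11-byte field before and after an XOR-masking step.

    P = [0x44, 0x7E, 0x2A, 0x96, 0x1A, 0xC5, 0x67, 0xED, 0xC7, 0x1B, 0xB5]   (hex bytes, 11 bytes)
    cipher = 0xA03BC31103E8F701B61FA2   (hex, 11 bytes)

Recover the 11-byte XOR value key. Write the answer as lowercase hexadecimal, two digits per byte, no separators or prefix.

e445e987192d90ec710417

Since cipher = P ⊕ key, XORing both sides with P gives key = P ⊕ cipher.
byte 0: 44 ^ a0 = e4
byte 1: 7e ^ 3b = 45
byte 2: 2a ^ c3 = e9
byte 3: 96 ^ 11 = 87
byte 4: 1a ^ 03 = 19
byte 5: c5 ^ e8 = 2d
byte 6: 67 ^ f7 = 90
byte 7: ed ^ 01 = ec
byte 8: c7 ^ b6 = 71
byte 9: 1b ^ 1f = 04
byte 10: b5 ^ a2 = 17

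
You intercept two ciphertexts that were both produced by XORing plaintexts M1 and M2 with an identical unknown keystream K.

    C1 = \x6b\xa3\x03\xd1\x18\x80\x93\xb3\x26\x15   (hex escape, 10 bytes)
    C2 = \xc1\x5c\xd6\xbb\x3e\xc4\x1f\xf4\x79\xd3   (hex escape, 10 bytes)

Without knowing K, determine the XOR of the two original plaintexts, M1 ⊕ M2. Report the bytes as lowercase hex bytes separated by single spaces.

aa ff d5 6a 26 44 8c 47 5f c6

C1 ⊕ C2 = (M1 ⊕ K) ⊕ (M2 ⊕ K) = M1 ⊕ M2 — the shared key cancels under XOR.
byte 0: 6b ^ c1 = aa
byte 1: a3 ^ 5c = ff
byte 2: 03 ^ d6 = d5
byte 3: d1 ^ bb = 6a
byte 4: 18 ^ 3e = 26
byte 5: 80 ^ c4 = 44
byte 6: 93 ^ 1f = 8c
byte 7: b3 ^ f4 = 47
byte 8: 26 ^ 79 = 5f
byte 9: 15 ^ d3 = c6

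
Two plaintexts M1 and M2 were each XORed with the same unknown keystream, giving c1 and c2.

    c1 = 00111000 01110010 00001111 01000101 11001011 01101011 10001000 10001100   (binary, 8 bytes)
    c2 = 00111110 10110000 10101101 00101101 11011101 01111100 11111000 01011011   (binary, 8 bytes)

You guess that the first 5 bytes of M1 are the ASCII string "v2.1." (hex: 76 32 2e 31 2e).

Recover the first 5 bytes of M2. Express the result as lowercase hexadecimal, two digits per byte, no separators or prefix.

First, c1 ⊕ c2 = (M1 ⊕ K) ⊕ (M2 ⊕ K) = M1 ⊕ M2, so the key drops out. Then M2 = (M1 ⊕ M2) ⊕ M1 over the first 5 bytes.
byte 0: (38 XOR 3e) XOR 76 = 06 XOR 76 = 70
byte 1: (72 XOR b0) XOR 32 = c2 XOR 32 = f0
byte 2: (0f XOR ad) XOR 2e = a2 XOR 2e = 8c
byte 3: (45 XOR 2d) XOR 31 = 68 XOR 31 = 59
byte 4: (cb XOR dd) XOR 2e = 16 XOR 2e = 38

70f08c5938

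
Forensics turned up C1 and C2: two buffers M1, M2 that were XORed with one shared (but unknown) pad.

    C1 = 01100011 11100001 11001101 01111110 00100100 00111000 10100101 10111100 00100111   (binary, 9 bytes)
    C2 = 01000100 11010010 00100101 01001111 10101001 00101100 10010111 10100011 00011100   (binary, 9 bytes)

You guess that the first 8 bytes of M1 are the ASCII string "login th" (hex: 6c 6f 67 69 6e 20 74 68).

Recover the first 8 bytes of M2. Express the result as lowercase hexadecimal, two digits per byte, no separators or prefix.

First, C1 ⊕ C2 = (M1 ⊕ K) ⊕ (M2 ⊕ K) = M1 ⊕ M2, so the key drops out. Then M2 = (M1 ⊕ M2) ⊕ M1 over the first 8 bytes.
byte 0: (63 XOR 44) XOR 6c = 27 XOR 6c = 4b
byte 1: (e1 XOR d2) XOR 6f = 33 XOR 6f = 5c
byte 2: (cd XOR 25) XOR 67 = e8 XOR 67 = 8f
byte 3: (7e XOR 4f) XOR 69 = 31 XOR 69 = 58
byte 4: (24 XOR a9) XOR 6e = 8d XOR 6e = e3
byte 5: (38 XOR 2c) XOR 20 = 14 XOR 20 = 34
byte 6: (a5 XOR 97) XOR 74 = 32 XOR 74 = 46
byte 7: (bc XOR a3) XOR 68 = 1f XOR 68 = 77

4b5c8f58e3344677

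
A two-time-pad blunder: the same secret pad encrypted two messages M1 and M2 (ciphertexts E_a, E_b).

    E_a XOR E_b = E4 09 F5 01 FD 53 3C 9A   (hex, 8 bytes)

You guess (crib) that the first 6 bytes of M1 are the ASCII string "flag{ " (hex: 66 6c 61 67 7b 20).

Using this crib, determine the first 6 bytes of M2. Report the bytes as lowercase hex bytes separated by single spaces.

82 65 94 66 86 73

Since E_a ⊕ E_b = M1 ⊕ M2, XORing with the guessed M1 bytes yields the corresponding M2 bytes: M2 = (E_a ⊕ E_b) ⊕ M1.
byte 0: 228 ^ 102 = 130
byte 1:   9 ^ 108 = 101
byte 2: 245 ^  97 = 148
byte 3:   1 ^ 103 = 102
byte 4: 253 ^ 123 = 134
byte 5:  83 ^  32 = 115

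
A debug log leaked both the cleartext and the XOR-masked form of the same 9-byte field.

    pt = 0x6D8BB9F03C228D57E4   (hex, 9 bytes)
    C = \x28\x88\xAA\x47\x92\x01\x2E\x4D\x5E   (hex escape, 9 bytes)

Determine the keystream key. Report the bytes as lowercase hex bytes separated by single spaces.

Since C = pt ⊕ key, XORing both sides with pt gives key = pt ⊕ C.
6d ^ 28 = 45
8b ^ 88 = 03
b9 ^ aa = 13
f0 ^ 47 = b7
3c ^ 92 = ae
22 ^ 01 = 23
8d ^ 2e = a3
57 ^ 4d = 1a
e4 ^ 5e = ba

45 03 13 b7 ae 23 a3 1a ba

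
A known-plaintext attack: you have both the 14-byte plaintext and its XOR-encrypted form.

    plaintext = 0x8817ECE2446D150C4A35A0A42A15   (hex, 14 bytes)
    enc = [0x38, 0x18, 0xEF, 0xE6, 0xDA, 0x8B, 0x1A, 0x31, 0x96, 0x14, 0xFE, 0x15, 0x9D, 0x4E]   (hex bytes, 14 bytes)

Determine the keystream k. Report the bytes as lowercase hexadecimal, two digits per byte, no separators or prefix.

b00f03049ee60f3ddc215eb1b75b

Since enc = plaintext ⊕ k, XORing both sides with plaintext gives k = plaintext ⊕ enc.
byte 0: 88 ⊕ 38 = b0
byte 1: 17 ⊕ 18 = 0f
byte 2: ec ⊕ ef = 03
byte 3: e2 ⊕ e6 = 04
byte 4: 44 ⊕ da = 9e
byte 5: 6d ⊕ 8b = e6
byte 6: 15 ⊕ 1a = 0f
byte 7: 0c ⊕ 31 = 3d
byte 8: 4a ⊕ 96 = dc
byte 9: 35 ⊕ 14 = 21
byte 10: a0 ⊕ fe = 5e
byte 11: a4 ⊕ 15 = b1
byte 12: 2a ⊕ 9d = b7
byte 13: 15 ⊕ 4e = 5b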